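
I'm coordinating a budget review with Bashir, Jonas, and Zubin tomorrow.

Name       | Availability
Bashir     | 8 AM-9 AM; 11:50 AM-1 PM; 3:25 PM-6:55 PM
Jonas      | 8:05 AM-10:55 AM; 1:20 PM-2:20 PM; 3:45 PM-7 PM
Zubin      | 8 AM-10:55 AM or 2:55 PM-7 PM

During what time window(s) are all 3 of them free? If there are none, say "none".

08:05-09:00, 15:45-18:55

Bashir ∩ Jonas: 08:05-09:00, 15:45-18:55.
Bashir ∩ Jonas ∩ Zubin: 08:05-09:00, 15:45-18:55.
So the common availability across everyone is 08:05-09:00, 15:45-18:55.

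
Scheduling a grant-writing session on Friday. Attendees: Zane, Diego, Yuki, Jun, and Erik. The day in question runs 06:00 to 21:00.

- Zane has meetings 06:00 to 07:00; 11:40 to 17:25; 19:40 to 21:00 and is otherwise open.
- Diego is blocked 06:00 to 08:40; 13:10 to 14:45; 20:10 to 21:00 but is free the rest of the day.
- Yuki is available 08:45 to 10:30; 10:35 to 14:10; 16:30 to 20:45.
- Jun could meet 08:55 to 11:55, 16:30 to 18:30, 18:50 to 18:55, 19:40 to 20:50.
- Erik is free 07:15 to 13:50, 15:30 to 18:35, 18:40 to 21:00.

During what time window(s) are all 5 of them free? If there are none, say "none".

08:55-10:30, 10:35-11:40, 17:25-18:30, 18:50-18:55

Zane free: 07:00-11:40, 17:25-19:40 (invert busy blocks within the working day).
Diego free: 08:40-13:10, 14:45-20:10 (invert busy blocks within the working day).
Yuki free: 08:45-10:30, 10:35-14:10, 16:30-20:45.
Jun free: 08:55-11:55, 16:30-18:30, 18:50-18:55, 19:40-20:50.
Erik free: 07:15-13:50, 15:30-18:35, 18:40-21:00.
Zane ∩ Diego: 08:40-11:40, 17:25-19:40.
Zane ∩ Diego ∩ Yuki: 08:45-10:30, 10:35-11:40, 17:25-19:40.
Zane ∩ Diego ∩ Yuki ∩ Jun: 08:55-10:30, 10:35-11:40, 17:25-18:30, 18:50-18:55.
Zane ∩ Diego ∩ Yuki ∩ Jun ∩ Erik: 08:55-10:30, 10:35-11:40, 17:25-18:30, 18:50-18:55.
So the common availability across everyone is 08:55-10:30, 10:35-11:40, 17:25-18:30, 18:50-18:55.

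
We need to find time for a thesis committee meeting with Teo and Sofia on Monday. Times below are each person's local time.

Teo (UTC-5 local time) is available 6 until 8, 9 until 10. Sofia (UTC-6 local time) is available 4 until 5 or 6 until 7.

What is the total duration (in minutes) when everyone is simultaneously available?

Teo in UTC: 11:00-13:00, 14:00-15:00 (add 5h to convert from UTC-5).
Sofia in UTC: 10:00-11:00, 12:00-13:00 (add 6h to convert from UTC-6).
Teo ∩ Sofia: 12:00-13:00.
So the common availability across everyone is 12:00-13:00.
That's a single block of 60 minutes.

60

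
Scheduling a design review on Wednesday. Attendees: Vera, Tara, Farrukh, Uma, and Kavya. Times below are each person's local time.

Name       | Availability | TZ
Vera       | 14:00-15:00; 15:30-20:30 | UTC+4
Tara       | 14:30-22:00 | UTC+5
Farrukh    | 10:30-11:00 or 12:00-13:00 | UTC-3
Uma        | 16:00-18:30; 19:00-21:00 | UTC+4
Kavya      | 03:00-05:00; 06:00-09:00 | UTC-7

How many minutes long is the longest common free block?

60

Vera in UTC: 10:00-11:00, 11:30-16:30 (subtract 4h to convert from UTC+4).
Tara in UTC: 09:30-17:00 (subtract 5h to convert from UTC+5).
Farrukh in UTC: 13:30-14:00, 15:00-16:00 (add 3h to convert from UTC-3).
Uma in UTC: 12:00-14:30, 15:00-17:00 (subtract 4h to convert from UTC+4).
Kavya in UTC: 10:00-12:00, 13:00-16:00 (add 7h to convert from UTC-7).
Vera ∩ Tara: 10:00-11:00, 11:30-16:30.
Vera ∩ Tara ∩ Farrukh: 13:30-14:00, 15:00-16:00.
Vera ∩ Tara ∩ Farrukh ∩ Uma: 13:30-14:00, 15:00-16:00.
Vera ∩ Tara ∩ Farrukh ∩ Uma ∩ Kavya: 13:30-14:00, 15:00-16:00.
The longest is 15:00-16:00 at 60 minutes.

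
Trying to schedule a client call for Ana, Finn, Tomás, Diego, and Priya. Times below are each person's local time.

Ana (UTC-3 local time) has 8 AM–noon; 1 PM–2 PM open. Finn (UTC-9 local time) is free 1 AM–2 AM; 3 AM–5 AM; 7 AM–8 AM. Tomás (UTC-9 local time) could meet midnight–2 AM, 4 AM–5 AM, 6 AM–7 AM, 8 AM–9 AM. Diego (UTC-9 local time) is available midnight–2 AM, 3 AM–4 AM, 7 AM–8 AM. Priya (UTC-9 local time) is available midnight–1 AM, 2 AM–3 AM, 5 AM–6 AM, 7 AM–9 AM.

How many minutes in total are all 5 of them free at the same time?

Ana in UTC: 11:00-15:00, 16:00-17:00 (add 3h to convert from UTC-3).
Finn in UTC: 10:00-11:00, 12:00-14:00, 16:00-17:00 (add 9h to convert from UTC-9).
Tomás in UTC: 09:00-11:00, 13:00-14:00, 15:00-16:00, 17:00-18:00 (add 9h to convert from UTC-9).
Diego in UTC: 09:00-11:00, 12:00-13:00, 16:00-17:00 (add 9h to convert from UTC-9).
Priya in UTC: 09:00-10:00, 11:00-12:00, 14:00-15:00, 16:00-18:00 (add 9h to convert from UTC-9).
Ana ∩ Finn: 12:00-14:00, 16:00-17:00.
Ana ∩ Finn ∩ Tomás: 13:00-14:00.
Ana ∩ Finn ∩ Tomás ∩ Diego: ∅.
Ana ∩ Finn ∩ Tomás ∩ Diego ∩ Priya: ∅.
There is no time when everyone is free.
There is no common window, so the total is 0 minutes.

0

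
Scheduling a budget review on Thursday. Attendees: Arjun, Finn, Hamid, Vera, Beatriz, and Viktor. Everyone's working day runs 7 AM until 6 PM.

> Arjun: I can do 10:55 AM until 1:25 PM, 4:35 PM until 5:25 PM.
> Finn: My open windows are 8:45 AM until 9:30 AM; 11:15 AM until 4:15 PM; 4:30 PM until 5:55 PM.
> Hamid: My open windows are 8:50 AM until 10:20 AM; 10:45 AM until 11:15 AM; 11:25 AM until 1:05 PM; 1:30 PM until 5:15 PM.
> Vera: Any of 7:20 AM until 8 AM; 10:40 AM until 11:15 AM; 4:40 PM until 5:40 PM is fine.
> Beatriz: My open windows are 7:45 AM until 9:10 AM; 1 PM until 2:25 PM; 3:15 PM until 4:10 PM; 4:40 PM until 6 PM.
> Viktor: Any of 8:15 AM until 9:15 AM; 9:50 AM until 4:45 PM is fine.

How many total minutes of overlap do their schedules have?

5

Arjun ∩ Finn: 11:15-13:25, 16:35-17:25.
Arjun ∩ Finn ∩ Hamid: 11:25-13:05, 16:35-17:15.
Arjun ∩ Finn ∩ Hamid ∩ Vera: 16:40-17:15.
Arjun ∩ Finn ∩ Hamid ∩ Vera ∩ Beatriz: 16:40-17:15.
Arjun ∩ Finn ∩ Hamid ∩ Vera ∩ Beatriz ∩ Viktor: 16:40-16:45.
That's a single block of 5 minutes.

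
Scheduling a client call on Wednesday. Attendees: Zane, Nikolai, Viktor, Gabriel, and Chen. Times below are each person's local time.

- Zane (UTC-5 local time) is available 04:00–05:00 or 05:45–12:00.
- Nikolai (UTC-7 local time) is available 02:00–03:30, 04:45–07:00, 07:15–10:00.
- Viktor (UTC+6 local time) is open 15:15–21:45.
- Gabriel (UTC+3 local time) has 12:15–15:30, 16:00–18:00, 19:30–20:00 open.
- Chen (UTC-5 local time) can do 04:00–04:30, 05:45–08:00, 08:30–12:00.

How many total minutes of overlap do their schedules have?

135

Zane in UTC: 09:00-10:00, 10:45-17:00 (add 5h to convert from UTC-5).
Nikolai in UTC: 09:00-10:30, 11:45-14:00, 14:15-17:00 (add 7h to convert from UTC-7).
Viktor in UTC: 09:15-15:45 (subtract 6h to convert from UTC+6).
Gabriel in UTC: 09:15-12:30, 13:00-15:00, 16:30-17:00 (subtract 3h to convert from UTC+3).
Chen in UTC: 09:00-09:30, 10:45-13:00, 13:30-17:00 (add 5h to convert from UTC-5).
Zane ∩ Nikolai: 09:00-10:00, 11:45-14:00, 14:15-17:00.
Zane ∩ Nikolai ∩ Viktor: 09:15-10:00, 11:45-14:00, 14:15-15:45.
Zane ∩ Nikolai ∩ Viktor ∩ Gabriel: 09:15-10:00, 11:45-12:30, 13:00-14:00, 14:15-15:00.
Zane ∩ Nikolai ∩ Viktor ∩ Gabriel ∩ Chen: 09:15-09:30, 11:45-12:30, 13:30-14:00, 14:15-15:00.
So the common availability across everyone is 09:15-09:30, 11:45-12:30, 13:30-14:00, 14:15-15:00.
Summing the common windows: 15 + 45 + 30 + 45 = 135 minutes.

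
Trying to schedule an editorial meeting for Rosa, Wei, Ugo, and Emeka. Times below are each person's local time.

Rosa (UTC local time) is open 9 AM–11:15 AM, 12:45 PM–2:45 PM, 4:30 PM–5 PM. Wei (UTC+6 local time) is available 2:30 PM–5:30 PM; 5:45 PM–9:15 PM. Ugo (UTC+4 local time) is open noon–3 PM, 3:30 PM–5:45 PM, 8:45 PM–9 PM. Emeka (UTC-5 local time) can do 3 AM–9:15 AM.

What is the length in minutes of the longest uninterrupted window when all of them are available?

Rosa in UTC: 09:00-11:15, 12:45-14:45, 16:30-17:00.
Wei in UTC: 08:30-11:30, 11:45-15:15 (subtract 6h to convert from UTC+6).
Ugo in UTC: 08:00-11:00, 11:30-13:45, 16:45-17:00 (subtract 4h to convert from UTC+4).
Emeka in UTC: 08:00-14:15 (add 5h to convert from UTC-5).
Rosa ∩ Wei: 09:00-11:15, 12:45-14:45.
Rosa ∩ Wei ∩ Ugo: 09:00-11:00, 12:45-13:45.
Rosa ∩ Wei ∩ Ugo ∩ Emeka: 09:00-11:00, 12:45-13:45.
Those are the intersection windows.
The longest is 09:00-11:00 at 120 minutes.

120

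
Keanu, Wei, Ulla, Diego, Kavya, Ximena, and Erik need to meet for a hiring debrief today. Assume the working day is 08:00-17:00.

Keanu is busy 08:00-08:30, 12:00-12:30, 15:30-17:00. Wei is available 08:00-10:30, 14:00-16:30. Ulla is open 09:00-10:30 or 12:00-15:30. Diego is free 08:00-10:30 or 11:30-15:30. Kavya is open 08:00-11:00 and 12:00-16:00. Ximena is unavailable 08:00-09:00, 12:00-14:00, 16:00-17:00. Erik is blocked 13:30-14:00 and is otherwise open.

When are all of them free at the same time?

09:00-10:30, 14:00-15:30

Keanu free: 08:30-12:00, 12:30-15:30 (invert busy blocks within the working day).
Wei free: 08:00-10:30, 14:00-16:30.
Ulla free: 09:00-10:30, 12:00-15:30.
Diego free: 08:00-10:30, 11:30-15:30.
Kavya free: 08:00-11:00, 12:00-16:00.
Ximena free: 09:00-12:00, 14:00-16:00 (invert busy blocks within the working day).
Erik free: 08:00-13:30, 14:00-17:00 (invert busy blocks within the working day).
Keanu ∩ Wei: 08:30-10:30, 14:00-15:30.
Keanu ∩ Wei ∩ Ulla: 09:00-10:30, 14:00-15:30.
Keanu ∩ Wei ∩ Ulla ∩ Diego: 09:00-10:30, 14:00-15:30.
Keanu ∩ Wei ∩ Ulla ∩ Diego ∩ Kavya: 09:00-10:30, 14:00-15:30.
Keanu ∩ Wei ∩ Ulla ∩ Diego ∩ Kavya ∩ Ximena: 09:00-10:30, 14:00-15:30.
Keanu ∩ Wei ∩ Ulla ∩ Diego ∩ Kavya ∩ Ximena ∩ Erik: 09:00-10:30, 14:00-15:30.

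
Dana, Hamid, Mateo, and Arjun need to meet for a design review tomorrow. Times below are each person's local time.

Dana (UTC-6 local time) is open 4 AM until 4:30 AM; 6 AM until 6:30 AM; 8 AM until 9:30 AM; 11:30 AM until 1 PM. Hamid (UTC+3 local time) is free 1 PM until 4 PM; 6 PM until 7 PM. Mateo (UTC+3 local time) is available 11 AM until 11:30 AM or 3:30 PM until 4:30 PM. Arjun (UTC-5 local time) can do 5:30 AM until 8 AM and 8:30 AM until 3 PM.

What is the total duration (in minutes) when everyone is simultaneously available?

Dana in UTC: 10:00-10:30, 12:00-12:30, 14:00-15:30, 17:30-19:00 (add 6h to convert from UTC-6).
Hamid in UTC: 10:00-13:00, 15:00-16:00 (subtract 3h to convert from UTC+3).
Mateo in UTC: 08:00-08:30, 12:30-13:30 (subtract 3h to convert from UTC+3).
Arjun in UTC: 10:30-13:00, 13:30-20:00 (add 5h to convert from UTC-5).
Dana ∩ Hamid: 10:00-10:30, 12:00-12:30, 15:00-15:30.
Dana ∩ Hamid ∩ Mateo: ∅.
Dana ∩ Hamid ∩ Mateo ∩ Arjun: ∅.
There is no time when everyone is free.
There is no common window, so the total is 0 minutes.

0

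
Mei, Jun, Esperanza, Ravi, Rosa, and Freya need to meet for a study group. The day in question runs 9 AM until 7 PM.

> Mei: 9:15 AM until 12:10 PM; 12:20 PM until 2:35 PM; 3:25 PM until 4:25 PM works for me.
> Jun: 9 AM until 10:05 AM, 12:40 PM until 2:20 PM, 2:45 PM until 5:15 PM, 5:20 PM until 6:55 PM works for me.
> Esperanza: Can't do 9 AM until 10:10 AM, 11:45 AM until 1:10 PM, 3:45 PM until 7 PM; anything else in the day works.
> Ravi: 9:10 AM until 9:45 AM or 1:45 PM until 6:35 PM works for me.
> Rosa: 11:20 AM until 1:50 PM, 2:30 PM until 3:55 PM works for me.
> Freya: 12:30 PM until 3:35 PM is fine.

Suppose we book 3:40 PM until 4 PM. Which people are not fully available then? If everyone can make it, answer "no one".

Esperanza, Freya, Rosa

Mei free: 09:15-12:10, 12:20-14:35, 15:25-16:25.
Jun free: 09:00-10:05, 12:40-14:20, 14:45-17:15, 17:20-18:55.
Esperanza free: 10:10-11:45, 13:10-15:45 (invert busy blocks within the working day).
Ravi free: 09:10-09:45, 13:45-18:35.
Rosa free: 11:20-13:50, 14:30-15:55.
Freya free: 12:30-15:35.
Mei: free for 15:40-16:00. Jun: free for 15:40-16:00. Esperanza: not fully free for 15:40-16:00. Ravi: free for 15:40-16:00. Rosa: not fully free for 15:40-16:00. Freya: not fully free for 15:40-16:00.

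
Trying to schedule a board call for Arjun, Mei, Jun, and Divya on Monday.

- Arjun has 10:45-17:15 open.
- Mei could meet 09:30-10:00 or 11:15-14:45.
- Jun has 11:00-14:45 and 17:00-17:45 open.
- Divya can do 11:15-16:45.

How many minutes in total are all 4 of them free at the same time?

Arjun ∩ Mei: 11:15-14:45.
Arjun ∩ Mei ∩ Jun: 11:15-14:45.
Arjun ∩ Mei ∩ Jun ∩ Divya: 11:15-14:45.
So the common availability across everyone is 11:15-14:45.
That's a single block of 210 minutes.

210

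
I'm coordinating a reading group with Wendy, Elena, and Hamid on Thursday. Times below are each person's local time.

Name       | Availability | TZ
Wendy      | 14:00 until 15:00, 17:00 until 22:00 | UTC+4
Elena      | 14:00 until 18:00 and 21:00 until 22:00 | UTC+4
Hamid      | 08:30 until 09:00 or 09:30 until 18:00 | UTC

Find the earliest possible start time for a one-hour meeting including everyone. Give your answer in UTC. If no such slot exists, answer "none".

Wendy in UTC: 10:00-11:00, 13:00-18:00 (subtract 4h to convert from UTC+4).
Elena in UTC: 10:00-14:00, 17:00-18:00 (subtract 4h to convert from UTC+4).
Hamid in UTC: 08:30-09:00, 09:30-18:00.
Wendy ∩ Elena: 10:00-11:00, 13:00-14:00, 17:00-18:00.
Wendy ∩ Elena ∩ Hamid: 10:00-11:00, 13:00-14:00, 17:00-18:00.
The first common window of at least 60 minutes is 10:00-11:00, so the earliest start is 10:00.

10:00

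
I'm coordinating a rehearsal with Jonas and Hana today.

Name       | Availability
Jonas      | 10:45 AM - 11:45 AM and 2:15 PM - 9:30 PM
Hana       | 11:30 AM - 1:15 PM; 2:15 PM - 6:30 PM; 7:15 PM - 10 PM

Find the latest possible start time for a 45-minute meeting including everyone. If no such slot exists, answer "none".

20:45

Jonas ∩ Hana: 11:30-11:45, 14:15-18:30, 19:15-21:30.
The last common window of at least 45 minutes is 19:15-21:30; a 45-minute meeting can start as late as 20:45 and still end by 21:30.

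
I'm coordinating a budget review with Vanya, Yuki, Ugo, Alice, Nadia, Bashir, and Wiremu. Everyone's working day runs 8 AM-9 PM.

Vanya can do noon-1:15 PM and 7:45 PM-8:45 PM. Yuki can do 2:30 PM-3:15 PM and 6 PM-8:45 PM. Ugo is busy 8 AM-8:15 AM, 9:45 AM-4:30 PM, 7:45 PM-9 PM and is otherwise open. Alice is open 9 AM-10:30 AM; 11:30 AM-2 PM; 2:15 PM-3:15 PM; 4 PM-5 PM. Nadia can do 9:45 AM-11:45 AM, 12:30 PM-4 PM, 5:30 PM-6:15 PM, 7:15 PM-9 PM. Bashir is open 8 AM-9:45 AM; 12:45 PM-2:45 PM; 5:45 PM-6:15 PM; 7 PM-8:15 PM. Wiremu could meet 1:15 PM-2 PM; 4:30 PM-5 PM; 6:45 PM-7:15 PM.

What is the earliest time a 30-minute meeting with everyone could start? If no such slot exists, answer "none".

Vanya free: 12:00-13:15, 19:45-20:45.
Yuki free: 14:30-15:15, 18:00-20:45.
Ugo free: 08:15-09:45, 16:30-19:45 (invert busy blocks within the working day).
Alice free: 09:00-10:30, 11:30-14:00, 14:15-15:15, 16:00-17:00.
Nadia free: 09:45-11:45, 12:30-16:00, 17:30-18:15, 19:15-21:00.
Bashir free: 08:00-09:45, 12:45-14:45, 17:45-18:15, 19:00-20:15.
Wiremu free: 13:15-14:00, 16:30-17:00, 18:45-19:15.
Vanya ∩ Yuki: 19:45-20:45.
Vanya ∩ Yuki ∩ Ugo: ∅.
Vanya ∩ Yuki ∩ Ugo ∩ Alice: ∅.
Vanya ∩ Yuki ∩ Ugo ∩ Alice ∩ Nadia: ∅.
Vanya ∩ Yuki ∩ Ugo ∩ Alice ∩ Nadia ∩ Bashir: ∅.
Vanya ∩ Yuki ∩ Ugo ∩ Alice ∩ Nadia ∩ Bashir ∩ Wiremu: ∅.
There is no time when everyone is free.
No common window is at least 30 minutes long.

none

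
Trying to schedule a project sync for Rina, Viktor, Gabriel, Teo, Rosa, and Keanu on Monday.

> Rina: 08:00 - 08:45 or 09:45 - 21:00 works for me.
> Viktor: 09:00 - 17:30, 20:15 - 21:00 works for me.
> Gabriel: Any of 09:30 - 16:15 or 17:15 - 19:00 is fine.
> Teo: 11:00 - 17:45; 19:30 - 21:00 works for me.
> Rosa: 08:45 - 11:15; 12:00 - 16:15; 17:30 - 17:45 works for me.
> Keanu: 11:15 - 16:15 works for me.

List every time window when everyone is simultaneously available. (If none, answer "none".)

12:00-16:15

Rina ∩ Viktor: 09:45-17:30, 20:15-21:00.
Rina ∩ Viktor ∩ Gabriel: 09:45-16:15, 17:15-17:30.
Rina ∩ Viktor ∩ Gabriel ∩ Teo: 11:00-16:15, 17:15-17:30.
Rina ∩ Viktor ∩ Gabriel ∩ Teo ∩ Rosa: 11:00-11:15, 12:00-16:15.
Rina ∩ Viktor ∩ Gabriel ∩ Teo ∩ Rosa ∩ Keanu: 12:00-16:15.
Those are the intersection windows.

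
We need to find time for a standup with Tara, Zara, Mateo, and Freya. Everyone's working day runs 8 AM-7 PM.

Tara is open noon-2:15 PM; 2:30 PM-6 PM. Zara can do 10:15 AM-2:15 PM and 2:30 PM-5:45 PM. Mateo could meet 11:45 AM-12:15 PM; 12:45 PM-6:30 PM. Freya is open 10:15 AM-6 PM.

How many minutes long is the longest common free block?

Tara ∩ Zara: 12:00-14:15, 14:30-17:45.
Tara ∩ Zara ∩ Mateo: 12:00-12:15, 12:45-14:15, 14:30-17:45.
Tara ∩ Zara ∩ Mateo ∩ Freya: 12:00-12:15, 12:45-14:15, 14:30-17:45.
The longest is 14:30-17:45 at 195 minutes.

195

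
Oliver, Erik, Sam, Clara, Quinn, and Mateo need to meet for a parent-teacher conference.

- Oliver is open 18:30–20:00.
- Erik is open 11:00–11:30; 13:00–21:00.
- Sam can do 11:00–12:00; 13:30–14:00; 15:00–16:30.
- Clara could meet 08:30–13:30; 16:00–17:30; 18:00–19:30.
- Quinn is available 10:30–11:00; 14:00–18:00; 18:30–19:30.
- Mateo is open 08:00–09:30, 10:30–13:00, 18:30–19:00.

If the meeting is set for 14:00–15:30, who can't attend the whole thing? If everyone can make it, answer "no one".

Oliver: not fully free for 14:00-15:30. Erik: free for 14:00-15:30. Sam: not fully free for 14:00-15:30. Clara: not fully free for 14:00-15:30. Quinn: free for 14:00-15:30. Mateo: not fully free for 14:00-15:30.

Clara, Mateo, Oliver, Sam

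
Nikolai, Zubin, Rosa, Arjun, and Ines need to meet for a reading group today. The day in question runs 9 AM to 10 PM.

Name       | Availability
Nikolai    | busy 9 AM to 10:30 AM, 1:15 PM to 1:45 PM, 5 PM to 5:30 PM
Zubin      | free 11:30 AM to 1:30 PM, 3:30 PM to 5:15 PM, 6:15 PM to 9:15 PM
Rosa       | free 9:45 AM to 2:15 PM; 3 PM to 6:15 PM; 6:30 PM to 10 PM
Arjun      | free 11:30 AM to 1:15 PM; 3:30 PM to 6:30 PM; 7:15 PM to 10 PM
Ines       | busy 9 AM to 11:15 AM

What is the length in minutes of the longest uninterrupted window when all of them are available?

120

Nikolai free: 10:30-13:15, 13:45-17:00, 17:30-22:00 (invert busy blocks within the working day).
Zubin free: 11:30-13:30, 15:30-17:15, 18:15-21:15.
Rosa free: 09:45-14:15, 15:00-18:15, 18:30-22:00.
Arjun free: 11:30-13:15, 15:30-18:30, 19:15-22:00.
Ines free: 11:15-22:00 (invert busy blocks within the working day).
Nikolai ∩ Zubin: 11:30-13:15, 15:30-17:00, 18:15-21:15.
Nikolai ∩ Zubin ∩ Rosa: 11:30-13:15, 15:30-17:00, 18:30-21:15.
Nikolai ∩ Zubin ∩ Rosa ∩ Arjun: 11:30-13:15, 15:30-17:00, 19:15-21:15.
Nikolai ∩ Zubin ∩ Rosa ∩ Arjun ∩ Ines: 11:30-13:15, 15:30-17:00, 19:15-21:15.
So the common availability across everyone is 11:30-13:15, 15:30-17:00, 19:15-21:15.
The longest is 19:15-21:15 at 120 minutes.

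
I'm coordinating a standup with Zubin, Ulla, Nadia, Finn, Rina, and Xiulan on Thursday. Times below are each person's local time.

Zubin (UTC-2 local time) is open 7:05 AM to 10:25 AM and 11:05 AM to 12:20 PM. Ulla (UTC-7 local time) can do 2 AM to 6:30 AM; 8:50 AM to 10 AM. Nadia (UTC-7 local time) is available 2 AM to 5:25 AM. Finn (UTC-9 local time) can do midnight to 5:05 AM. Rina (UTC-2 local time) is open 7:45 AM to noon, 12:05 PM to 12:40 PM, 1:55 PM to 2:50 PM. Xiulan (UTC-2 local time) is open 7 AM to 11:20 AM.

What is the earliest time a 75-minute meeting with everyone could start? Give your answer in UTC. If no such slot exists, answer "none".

09:45

Zubin in UTC: 09:05-12:25, 13:05-14:20 (add 2h to convert from UTC-2).
Ulla in UTC: 09:00-13:30, 15:50-17:00 (add 7h to convert from UTC-7).
Nadia in UTC: 09:00-12:25 (add 7h to convert from UTC-7).
Finn in UTC: 09:00-14:05 (add 9h to convert from UTC-9).
Rina in UTC: 09:45-14:00, 14:05-14:40, 15:55-16:50 (add 2h to convert from UTC-2).
Xiulan in UTC: 09:00-13:20 (add 2h to convert from UTC-2).
Zubin ∩ Ulla: 09:05-12:25, 13:05-13:30.
Zubin ∩ Ulla ∩ Nadia: 09:05-12:25.
Zubin ∩ Ulla ∩ Nadia ∩ Finn: 09:05-12:25.
Zubin ∩ Ulla ∩ Nadia ∩ Finn ∩ Rina: 09:45-12:25.
Zubin ∩ Ulla ∩ Nadia ∩ Finn ∩ Rina ∩ Xiulan: 09:45-12:25.
So the common availability across everyone is 09:45-12:25.
The first common window of at least 75 minutes is 09:45-12:25, so the earliest start is 09:45.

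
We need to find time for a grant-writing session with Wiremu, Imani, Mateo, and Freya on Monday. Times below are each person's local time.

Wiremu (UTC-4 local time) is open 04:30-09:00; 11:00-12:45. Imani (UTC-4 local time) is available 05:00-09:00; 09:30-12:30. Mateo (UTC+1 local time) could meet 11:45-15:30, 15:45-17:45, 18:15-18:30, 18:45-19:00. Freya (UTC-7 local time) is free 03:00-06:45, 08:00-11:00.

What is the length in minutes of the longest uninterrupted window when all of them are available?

Wiremu in UTC: 08:30-13:00, 15:00-16:45 (add 4h to convert from UTC-4).
Imani in UTC: 09:00-13:00, 13:30-16:30 (add 4h to convert from UTC-4).
Mateo in UTC: 10:45-14:30, 14:45-16:45, 17:15-17:30, 17:45-18:00 (subtract 1h to convert from UTC+1).
Freya in UTC: 10:00-13:45, 15:00-18:00 (add 7h to convert from UTC-7).
Wiremu ∩ Imani: 09:00-13:00, 15:00-16:30.
Wiremu ∩ Imani ∩ Mateo: 10:45-13:00, 15:00-16:30.
Wiremu ∩ Imani ∩ Mateo ∩ Freya: 10:45-13:00, 15:00-16:30.
Those are the intersection windows.
The longest is 10:45-13:00 at 135 minutes.

135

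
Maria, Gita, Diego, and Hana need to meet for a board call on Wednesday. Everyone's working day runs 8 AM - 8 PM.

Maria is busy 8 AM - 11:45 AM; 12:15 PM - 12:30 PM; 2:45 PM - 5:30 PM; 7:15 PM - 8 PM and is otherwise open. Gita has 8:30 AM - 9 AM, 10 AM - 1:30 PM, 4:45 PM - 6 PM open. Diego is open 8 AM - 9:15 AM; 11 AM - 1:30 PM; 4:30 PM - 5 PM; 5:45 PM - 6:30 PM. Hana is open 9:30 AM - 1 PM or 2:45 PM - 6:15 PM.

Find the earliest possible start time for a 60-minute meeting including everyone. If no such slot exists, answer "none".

Maria free: 11:45-12:15, 12:30-14:45, 17:30-19:15 (invert busy blocks within the working day).
Gita free: 08:30-09:00, 10:00-13:30, 16:45-18:00.
Diego free: 08:00-09:15, 11:00-13:30, 16:30-17:00, 17:45-18:30.
Hana free: 09:30-13:00, 14:45-18:15.
Maria ∩ Gita: 11:45-12:15, 12:30-13:30, 17:30-18:00.
Maria ∩ Gita ∩ Diego: 11:45-12:15, 12:30-13:30, 17:45-18:00.
Maria ∩ Gita ∩ Diego ∩ Hana: 11:45-12:15, 12:30-13:00, 17:45-18:00.
So the common availability across everyone is 11:45-12:15, 12:30-13:00, 17:45-18:00.
No common window is at least 60 minutes long.

none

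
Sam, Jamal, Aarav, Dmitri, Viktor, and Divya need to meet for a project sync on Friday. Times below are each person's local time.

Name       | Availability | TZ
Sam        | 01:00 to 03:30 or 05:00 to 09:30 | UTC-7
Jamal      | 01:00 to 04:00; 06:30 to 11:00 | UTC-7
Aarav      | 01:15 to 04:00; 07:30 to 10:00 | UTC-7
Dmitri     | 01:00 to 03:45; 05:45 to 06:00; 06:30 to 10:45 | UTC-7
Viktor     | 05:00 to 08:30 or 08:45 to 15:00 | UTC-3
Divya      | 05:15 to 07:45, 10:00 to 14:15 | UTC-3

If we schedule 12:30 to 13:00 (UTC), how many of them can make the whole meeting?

2

Sam in UTC: 08:00-10:30, 12:00-16:30 (add 7h to convert from UTC-7).
Jamal in UTC: 08:00-11:00, 13:30-18:00 (add 7h to convert from UTC-7).
Aarav in UTC: 08:15-11:00, 14:30-17:00 (add 7h to convert from UTC-7).
Dmitri in UTC: 08:00-10:45, 12:45-13:00, 13:30-17:45 (add 7h to convert from UTC-7).
Viktor in UTC: 08:00-11:30, 11:45-18:00 (add 3h to convert from UTC-3).
Divya in UTC: 08:15-10:45, 13:00-17:15 (add 3h to convert from UTC-3).
Sam and Viktor can make the full 12:30-13:00 slot — that's 2.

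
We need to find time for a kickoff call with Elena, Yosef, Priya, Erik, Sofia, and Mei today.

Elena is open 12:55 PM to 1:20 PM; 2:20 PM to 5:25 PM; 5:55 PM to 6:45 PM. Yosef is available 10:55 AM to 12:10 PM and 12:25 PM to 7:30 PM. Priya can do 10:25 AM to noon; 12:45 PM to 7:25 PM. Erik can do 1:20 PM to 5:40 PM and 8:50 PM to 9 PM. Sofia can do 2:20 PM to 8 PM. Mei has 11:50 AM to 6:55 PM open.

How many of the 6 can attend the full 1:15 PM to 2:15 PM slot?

3

Yosef, Priya, and Mei can make the full 13:15-14:15 slot — that's 3.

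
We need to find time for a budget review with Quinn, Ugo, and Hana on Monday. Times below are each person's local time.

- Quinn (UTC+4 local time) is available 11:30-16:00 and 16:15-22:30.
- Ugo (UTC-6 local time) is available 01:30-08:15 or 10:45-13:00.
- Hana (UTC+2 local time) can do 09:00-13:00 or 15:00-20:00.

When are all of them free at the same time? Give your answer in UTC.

07:30-11:00, 13:00-14:15, 16:45-18:00

Quinn in UTC: 07:30-12:00, 12:15-18:30 (subtract 4h to convert from UTC+4).
Ugo in UTC: 07:30-14:15, 16:45-19:00 (add 6h to convert from UTC-6).
Hana in UTC: 07:00-11:00, 13:00-18:00 (subtract 2h to convert from UTC+2).
Quinn ∩ Ugo: 07:30-12:00, 12:15-14:15, 16:45-18:30.
Quinn ∩ Ugo ∩ Hana: 07:30-11:00, 13:00-14:15, 16:45-18:00.
Those are the intersection windows.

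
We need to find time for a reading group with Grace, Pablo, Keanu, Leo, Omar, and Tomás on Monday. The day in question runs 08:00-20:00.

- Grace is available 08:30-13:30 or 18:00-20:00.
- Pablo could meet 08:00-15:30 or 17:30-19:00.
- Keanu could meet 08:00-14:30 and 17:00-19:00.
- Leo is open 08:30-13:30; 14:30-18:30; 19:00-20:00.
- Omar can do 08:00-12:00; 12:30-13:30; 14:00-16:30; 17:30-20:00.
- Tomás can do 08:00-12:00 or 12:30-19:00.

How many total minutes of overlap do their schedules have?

Grace ∩ Pablo: 08:30-13:30, 18:00-19:00.
Grace ∩ Pablo ∩ Keanu: 08:30-13:30, 18:00-19:00.
Grace ∩ Pablo ∩ Keanu ∩ Leo: 08:30-13:30, 18:00-18:30.
Grace ∩ Pablo ∩ Keanu ∩ Leo ∩ Omar: 08:30-12:00, 12:30-13:30, 18:00-18:30.
Grace ∩ Pablo ∩ Keanu ∩ Leo ∩ Omar ∩ Tomás: 08:30-12:00, 12:30-13:30, 18:00-18:30.
So the common availability across everyone is 08:30-12:00, 12:30-13:30, 18:00-18:30.
Summing the common windows: 210 + 60 + 30 = 300 minutes.

300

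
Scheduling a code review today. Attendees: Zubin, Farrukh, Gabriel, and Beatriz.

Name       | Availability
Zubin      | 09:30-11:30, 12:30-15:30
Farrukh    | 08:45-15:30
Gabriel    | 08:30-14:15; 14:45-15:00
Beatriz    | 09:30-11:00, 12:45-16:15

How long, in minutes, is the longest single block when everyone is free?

Zubin ∩ Farrukh: 09:30-11:30, 12:30-15:30.
Zubin ∩ Farrukh ∩ Gabriel: 09:30-11:30, 12:30-14:15, 14:45-15:00.
Zubin ∩ Farrukh ∩ Gabriel ∩ Beatriz: 09:30-11:00, 12:45-14:15, 14:45-15:00.
So the common availability across everyone is 09:30-11:00, 12:45-14:15, 14:45-15:00.
The longest is 09:30-11:00 at 90 minutes.

90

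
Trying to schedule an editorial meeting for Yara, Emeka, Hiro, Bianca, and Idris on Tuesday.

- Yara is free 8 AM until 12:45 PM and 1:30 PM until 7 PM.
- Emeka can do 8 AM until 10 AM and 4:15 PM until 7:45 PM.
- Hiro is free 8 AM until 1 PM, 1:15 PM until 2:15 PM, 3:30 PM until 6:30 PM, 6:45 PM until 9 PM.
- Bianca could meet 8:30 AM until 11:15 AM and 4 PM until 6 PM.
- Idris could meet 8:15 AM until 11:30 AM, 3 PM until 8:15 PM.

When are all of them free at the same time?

Yara ∩ Emeka: 08:00-10:00, 16:15-19:00.
Yara ∩ Emeka ∩ Hiro: 08:00-10:00, 16:15-18:30, 18:45-19:00.
Yara ∩ Emeka ∩ Hiro ∩ Bianca: 08:30-10:00, 16:15-18:00.
Yara ∩ Emeka ∩ Hiro ∩ Bianca ∩ Idris: 08:30-10:00, 16:15-18:00.
So the common availability across everyone is 08:30-10:00, 16:15-18:00.

08:30-10:00, 16:15-18:00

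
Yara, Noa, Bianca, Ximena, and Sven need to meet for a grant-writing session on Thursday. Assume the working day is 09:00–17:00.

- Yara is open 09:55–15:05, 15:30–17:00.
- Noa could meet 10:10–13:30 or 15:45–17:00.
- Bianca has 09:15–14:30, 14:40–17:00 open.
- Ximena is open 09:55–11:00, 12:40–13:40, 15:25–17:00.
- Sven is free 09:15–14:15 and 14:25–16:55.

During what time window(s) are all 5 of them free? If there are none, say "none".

10:10-11:00, 12:40-13:30, 15:45-16:55

Yara ∩ Noa: 10:10-13:30, 15:45-17:00.
Yara ∩ Noa ∩ Bianca: 10:10-13:30, 15:45-17:00.
Yara ∩ Noa ∩ Bianca ∩ Ximena: 10:10-11:00, 12:40-13:30, 15:45-17:00.
Yara ∩ Noa ∩ Bianca ∩ Ximena ∩ Sven: 10:10-11:00, 12:40-13:30, 15:45-16:55.
Those are the intersection windows.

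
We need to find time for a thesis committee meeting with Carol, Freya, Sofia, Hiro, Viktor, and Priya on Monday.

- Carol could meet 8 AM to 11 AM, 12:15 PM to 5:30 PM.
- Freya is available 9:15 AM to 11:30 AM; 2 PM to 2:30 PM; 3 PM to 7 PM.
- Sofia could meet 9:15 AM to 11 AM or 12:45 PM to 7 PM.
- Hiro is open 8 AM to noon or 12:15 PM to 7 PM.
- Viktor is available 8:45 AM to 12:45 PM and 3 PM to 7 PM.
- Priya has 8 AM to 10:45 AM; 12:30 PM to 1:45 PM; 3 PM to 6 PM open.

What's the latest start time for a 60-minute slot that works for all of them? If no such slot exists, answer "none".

16:30

Carol ∩ Freya: 09:15-11:00, 14:00-14:30, 15:00-17:30.
Carol ∩ Freya ∩ Sofia: 09:15-11:00, 14:00-14:30, 15:00-17:30.
Carol ∩ Freya ∩ Sofia ∩ Hiro: 09:15-11:00, 14:00-14:30, 15:00-17:30.
Carol ∩ Freya ∩ Sofia ∩ Hiro ∩ Viktor: 09:15-11:00, 15:00-17:30.
Carol ∩ Freya ∩ Sofia ∩ Hiro ∩ Viktor ∩ Priya: 09:15-10:45, 15:00-17:30.
The last common window of at least 60 minutes is 15:00-17:30; a 60-minute meeting can start as late as 16:30 and still end by 17:30.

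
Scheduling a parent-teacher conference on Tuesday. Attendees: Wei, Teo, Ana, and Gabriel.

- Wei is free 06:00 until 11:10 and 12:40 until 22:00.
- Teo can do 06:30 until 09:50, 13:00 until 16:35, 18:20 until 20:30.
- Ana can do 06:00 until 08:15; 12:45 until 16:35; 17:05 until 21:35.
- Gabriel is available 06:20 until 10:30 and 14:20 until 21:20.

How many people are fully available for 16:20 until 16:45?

Wei and Gabriel can make the full 16:20-16:45 slot — that's 2.

2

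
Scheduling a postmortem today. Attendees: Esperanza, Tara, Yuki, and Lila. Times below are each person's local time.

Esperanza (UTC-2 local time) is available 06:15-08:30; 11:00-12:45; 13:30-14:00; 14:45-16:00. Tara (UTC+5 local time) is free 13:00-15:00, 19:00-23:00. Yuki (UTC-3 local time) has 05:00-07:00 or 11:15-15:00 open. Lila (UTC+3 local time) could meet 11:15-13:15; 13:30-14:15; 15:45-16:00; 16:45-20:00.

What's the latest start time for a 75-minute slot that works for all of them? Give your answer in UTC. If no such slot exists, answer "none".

Esperanza in UTC: 08:15-10:30, 13:00-14:45, 15:30-16:00, 16:45-18:00 (add 2h to convert from UTC-2).
Tara in UTC: 08:00-10:00, 14:00-18:00 (subtract 5h to convert from UTC+5).
Yuki in UTC: 08:00-10:00, 14:15-18:00 (add 3h to convert from UTC-3).
Lila in UTC: 08:15-10:15, 10:30-11:15, 12:45-13:00, 13:45-17:00 (subtract 3h to convert from UTC+3).
Esperanza ∩ Tara: 08:15-10:00, 14:00-14:45, 15:30-16:00, 16:45-18:00.
Esperanza ∩ Tara ∩ Yuki: 08:15-10:00, 14:15-14:45, 15:30-16:00, 16:45-18:00.
Esperanza ∩ Tara ∩ Yuki ∩ Lila: 08:15-10:00, 14:15-14:45, 15:30-16:00, 16:45-17:00.
The last common window of at least 75 minutes is 08:15-10:00; a 75-minute meeting can start as late as 08:45 and still end by 10:00.

08:45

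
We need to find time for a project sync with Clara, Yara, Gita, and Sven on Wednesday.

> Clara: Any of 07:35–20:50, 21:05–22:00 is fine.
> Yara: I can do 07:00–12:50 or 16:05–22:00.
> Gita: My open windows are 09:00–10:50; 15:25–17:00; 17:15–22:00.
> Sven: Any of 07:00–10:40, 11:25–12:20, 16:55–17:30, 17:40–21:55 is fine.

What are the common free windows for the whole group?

Clara ∩ Yara: 07:35-12:50, 16:05-20:50, 21:05-22:00.
Clara ∩ Yara ∩ Gita: 09:00-10:50, 16:05-17:00, 17:15-20:50, 21:05-22:00.
Clara ∩ Yara ∩ Gita ∩ Sven: 09:00-10:40, 16:55-17:00, 17:15-17:30, 17:40-20:50, 21:05-21:55.

09:00-10:40, 16:55-17:00, 17:15-17:30, 17:40-20:50, 21:05-21:55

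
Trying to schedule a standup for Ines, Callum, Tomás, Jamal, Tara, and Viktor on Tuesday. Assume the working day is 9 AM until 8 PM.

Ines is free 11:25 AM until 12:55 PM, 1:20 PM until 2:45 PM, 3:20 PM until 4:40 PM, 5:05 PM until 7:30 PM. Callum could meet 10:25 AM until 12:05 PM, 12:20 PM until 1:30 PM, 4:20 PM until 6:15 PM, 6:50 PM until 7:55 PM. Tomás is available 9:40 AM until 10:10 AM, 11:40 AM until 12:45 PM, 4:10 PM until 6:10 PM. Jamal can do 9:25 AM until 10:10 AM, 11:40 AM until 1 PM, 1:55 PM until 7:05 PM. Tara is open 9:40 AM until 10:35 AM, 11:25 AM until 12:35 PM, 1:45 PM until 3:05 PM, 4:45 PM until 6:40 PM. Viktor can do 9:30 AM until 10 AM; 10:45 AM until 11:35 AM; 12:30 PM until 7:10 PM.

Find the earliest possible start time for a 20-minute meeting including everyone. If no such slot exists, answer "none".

17:05

Ines ∩ Callum: 11:25-12:05, 12:20-12:55, 13:20-13:30, 16:20-16:40, 17:05-18:15, 18:50-19:30.
Ines ∩ Callum ∩ Tomás: 11:40-12:05, 12:20-12:45, 16:20-16:40, 17:05-18:10.
Ines ∩ Callum ∩ Tomás ∩ Jamal: 11:40-12:05, 12:20-12:45, 16:20-16:40, 17:05-18:10.
Ines ∩ Callum ∩ Tomás ∩ Jamal ∩ Tara: 11:40-12:05, 12:20-12:35, 17:05-18:10.
Ines ∩ Callum ∩ Tomás ∩ Jamal ∩ Tara ∩ Viktor: 12:30-12:35, 17:05-18:10.
The first common window of at least 20 minutes is 17:05-18:10, so the earliest start is 17:05.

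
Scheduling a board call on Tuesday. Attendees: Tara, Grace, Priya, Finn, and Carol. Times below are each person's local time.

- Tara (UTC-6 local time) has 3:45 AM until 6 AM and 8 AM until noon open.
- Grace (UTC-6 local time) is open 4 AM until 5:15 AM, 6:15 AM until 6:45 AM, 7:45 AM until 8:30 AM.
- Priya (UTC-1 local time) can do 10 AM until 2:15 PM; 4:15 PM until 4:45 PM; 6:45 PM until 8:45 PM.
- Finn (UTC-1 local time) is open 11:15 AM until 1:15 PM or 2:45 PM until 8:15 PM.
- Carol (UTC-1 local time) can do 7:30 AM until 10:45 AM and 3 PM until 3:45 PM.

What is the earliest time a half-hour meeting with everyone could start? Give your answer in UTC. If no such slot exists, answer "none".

Tara in UTC: 09:45-12:00, 14:00-18:00 (add 6h to convert from UTC-6).
Grace in UTC: 10:00-11:15, 12:15-12:45, 13:45-14:30 (add 6h to convert from UTC-6).
Priya in UTC: 11:00-15:15, 17:15-17:45, 19:45-21:45 (add 1h to convert from UTC-1).
Finn in UTC: 12:15-14:15, 15:45-21:15 (add 1h to convert from UTC-1).
Carol in UTC: 08:30-11:45, 16:00-16:45 (add 1h to convert from UTC-1).
Tara ∩ Grace: 10:00-11:15, 14:00-14:30.
Tara ∩ Grace ∩ Priya: 11:00-11:15, 14:00-14:30.
Tara ∩ Grace ∩ Priya ∩ Finn: 14:00-14:15.
Tara ∩ Grace ∩ Priya ∩ Finn ∩ Carol: ∅.
There is no time when everyone is free.
No common window is at least 30 minutes long.

none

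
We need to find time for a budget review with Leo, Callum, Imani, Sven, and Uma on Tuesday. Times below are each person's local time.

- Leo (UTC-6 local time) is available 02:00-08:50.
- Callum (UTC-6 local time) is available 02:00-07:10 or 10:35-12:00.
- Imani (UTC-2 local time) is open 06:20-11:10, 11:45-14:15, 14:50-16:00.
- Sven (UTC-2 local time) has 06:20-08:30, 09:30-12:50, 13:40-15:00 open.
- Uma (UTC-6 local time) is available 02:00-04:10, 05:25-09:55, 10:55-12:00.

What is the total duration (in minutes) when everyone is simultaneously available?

Leo in UTC: 08:00-14:50 (add 6h to convert from UTC-6).
Callum in UTC: 08:00-13:10, 16:35-18:00 (add 6h to convert from UTC-6).
Imani in UTC: 08:20-13:10, 13:45-16:15, 16:50-18:00 (add 2h to convert from UTC-2).
Sven in UTC: 08:20-10:30, 11:30-14:50, 15:40-17:00 (add 2h to convert from UTC-2).
Uma in UTC: 08:00-10:10, 11:25-15:55, 16:55-18:00 (add 6h to convert from UTC-6).
Leo ∩ Callum: 08:00-13:10.
Leo ∩ Callum ∩ Imani: 08:20-13:10.
Leo ∩ Callum ∩ Imani ∩ Sven: 08:20-10:30, 11:30-13:10.
Leo ∩ Callum ∩ Imani ∩ Sven ∩ Uma: 08:20-10:10, 11:30-13:10.
Summing the common windows: 110 + 100 = 210 minutes.

210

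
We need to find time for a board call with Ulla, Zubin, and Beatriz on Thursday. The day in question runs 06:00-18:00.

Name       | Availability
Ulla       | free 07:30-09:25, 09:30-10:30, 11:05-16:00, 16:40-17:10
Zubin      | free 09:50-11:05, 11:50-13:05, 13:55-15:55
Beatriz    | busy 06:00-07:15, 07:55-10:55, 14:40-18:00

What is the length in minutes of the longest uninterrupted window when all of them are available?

75

Ulla free: 07:30-09:25, 09:30-10:30, 11:05-16:00, 16:40-17:10.
Zubin free: 09:50-11:05, 11:50-13:05, 13:55-15:55.
Beatriz free: 07:15-07:55, 10:55-14:40 (invert busy blocks within the working day).
Ulla ∩ Zubin: 09:50-10:30, 11:50-13:05, 13:55-15:55.
Ulla ∩ Zubin ∩ Beatriz: 11:50-13:05, 13:55-14:40.
Those are the intersection windows.
The longest is 11:50-13:05 at 75 minutes.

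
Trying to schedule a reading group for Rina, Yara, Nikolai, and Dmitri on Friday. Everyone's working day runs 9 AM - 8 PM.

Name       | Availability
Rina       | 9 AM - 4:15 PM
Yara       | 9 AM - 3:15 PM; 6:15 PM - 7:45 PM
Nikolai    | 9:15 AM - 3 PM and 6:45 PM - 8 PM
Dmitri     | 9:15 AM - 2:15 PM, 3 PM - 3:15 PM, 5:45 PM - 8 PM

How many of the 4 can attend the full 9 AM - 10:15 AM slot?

2

Rina and Yara can make the full 09:00-10:15 slot — that's 2.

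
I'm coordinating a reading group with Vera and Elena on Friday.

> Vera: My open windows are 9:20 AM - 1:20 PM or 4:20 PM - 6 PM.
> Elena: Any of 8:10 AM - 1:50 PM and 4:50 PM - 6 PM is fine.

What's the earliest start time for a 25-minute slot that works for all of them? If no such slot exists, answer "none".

Vera ∩ Elena: 09:20-13:20, 16:50-18:00.
Those are the intersection windows.
The first common window of at least 25 minutes is 09:20-13:20, so the earliest start is 09:20.

09:20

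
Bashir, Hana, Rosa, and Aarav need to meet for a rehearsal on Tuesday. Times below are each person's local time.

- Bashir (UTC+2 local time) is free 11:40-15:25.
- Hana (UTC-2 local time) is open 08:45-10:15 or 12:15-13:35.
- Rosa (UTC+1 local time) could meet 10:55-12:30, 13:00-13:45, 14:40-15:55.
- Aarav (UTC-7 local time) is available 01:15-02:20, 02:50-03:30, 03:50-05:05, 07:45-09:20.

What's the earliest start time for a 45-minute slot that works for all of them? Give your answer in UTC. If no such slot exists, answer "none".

none

Bashir in UTC: 09:40-13:25 (subtract 2h to convert from UTC+2).
Hana in UTC: 10:45-12:15, 14:15-15:35 (add 2h to convert from UTC-2).
Rosa in UTC: 09:55-11:30, 12:00-12:45, 13:40-14:55 (subtract 1h to convert from UTC+1).
Aarav in UTC: 08:15-09:20, 09:50-10:30, 10:50-12:05, 14:45-16:20 (add 7h to convert from UTC-7).
Bashir ∩ Hana: 10:45-12:15.
Bashir ∩ Hana ∩ Rosa: 10:45-11:30, 12:00-12:15.
Bashir ∩ Hana ∩ Rosa ∩ Aarav: 10:50-11:30, 12:00-12:05.
No common window is at least 45 minutes long.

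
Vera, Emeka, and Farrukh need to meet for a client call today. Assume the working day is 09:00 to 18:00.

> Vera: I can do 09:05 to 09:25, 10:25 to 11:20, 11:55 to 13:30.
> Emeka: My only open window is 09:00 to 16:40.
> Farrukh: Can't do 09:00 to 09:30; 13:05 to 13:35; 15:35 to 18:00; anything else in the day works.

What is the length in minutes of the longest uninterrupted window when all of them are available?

70

Vera free: 09:05-09:25, 10:25-11:20, 11:55-13:30.
Emeka free: 09:00-16:40.
Farrukh free: 09:30-13:05, 13:35-15:35 (invert busy blocks within the working day).
Vera ∩ Emeka: 09:05-09:25, 10:25-11:20, 11:55-13:30.
Vera ∩ Emeka ∩ Farrukh: 10:25-11:20, 11:55-13:05.
The longest is 11:55-13:05 at 70 minutes.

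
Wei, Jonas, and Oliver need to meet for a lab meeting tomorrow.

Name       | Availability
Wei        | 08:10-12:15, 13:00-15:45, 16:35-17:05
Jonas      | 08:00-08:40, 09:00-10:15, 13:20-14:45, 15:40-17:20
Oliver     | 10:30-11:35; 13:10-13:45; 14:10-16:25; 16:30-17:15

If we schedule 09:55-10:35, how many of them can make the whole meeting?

1

Wei can make the full 09:55-10:35 slot — that's 1.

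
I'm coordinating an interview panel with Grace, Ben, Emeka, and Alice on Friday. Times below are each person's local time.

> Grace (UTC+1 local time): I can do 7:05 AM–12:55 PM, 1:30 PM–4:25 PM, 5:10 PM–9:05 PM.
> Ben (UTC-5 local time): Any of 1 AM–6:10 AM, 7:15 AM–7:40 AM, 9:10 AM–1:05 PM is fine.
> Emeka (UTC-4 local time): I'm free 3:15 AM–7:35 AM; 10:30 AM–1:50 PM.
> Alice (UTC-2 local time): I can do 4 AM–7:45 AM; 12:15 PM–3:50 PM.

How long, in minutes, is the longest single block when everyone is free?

Grace in UTC: 06:05-11:55, 12:30-15:25, 16:10-20:05 (subtract 1h to convert from UTC+1).
Ben in UTC: 06:00-11:10, 12:15-12:40, 14:10-18:05 (add 5h to convert from UTC-5).
Emeka in UTC: 07:15-11:35, 14:30-17:50 (add 4h to convert from UTC-4).
Alice in UTC: 06:00-09:45, 14:15-17:50 (add 2h to convert from UTC-2).
Grace ∩ Ben: 06:05-11:10, 12:30-12:40, 14:10-15:25, 16:10-18:05.
Grace ∩ Ben ∩ Emeka: 07:15-11:10, 14:30-15:25, 16:10-17:50.
Grace ∩ Ben ∩ Emeka ∩ Alice: 07:15-09:45, 14:30-15:25, 16:10-17:50.
Those are the intersection windows.
The longest is 07:15-09:45 at 150 minutes.

150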